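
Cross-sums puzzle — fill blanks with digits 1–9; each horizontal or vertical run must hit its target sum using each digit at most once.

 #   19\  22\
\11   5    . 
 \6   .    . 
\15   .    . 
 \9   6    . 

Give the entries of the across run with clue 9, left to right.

6 3

R1C2 = 11 − 5 = 6 completes the 11 across.
R2C1 = 1: the only remaining digit allowed by both the 6 across and the 19 down.
R2C2 = 6 − 1 = 5 completes the 6 across.
R3C1 = 19 − 12 = 7 completes the 19 down.
R3C2 = 15 − 7 = 8 completes the 15 across.
R4C2 = 9 − 6 = 3 completes the 9 across.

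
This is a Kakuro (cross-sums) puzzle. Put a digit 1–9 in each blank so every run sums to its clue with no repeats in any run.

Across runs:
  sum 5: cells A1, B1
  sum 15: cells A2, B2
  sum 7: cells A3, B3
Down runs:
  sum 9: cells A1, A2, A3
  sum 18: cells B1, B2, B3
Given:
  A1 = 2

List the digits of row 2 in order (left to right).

6 9

B1 = 5 − 2 = 3 completes the 5 across.
Given what's placed, A2 must be 6 to fit the 15 across and 9 down.
B2 = 15 − 6 = 9 completes the 15 across.
A3 = 9 − 8 = 1 completes the 9 down.
B3 = 7 − 1 = 6 completes the 7 across.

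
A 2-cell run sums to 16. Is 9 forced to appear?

Yes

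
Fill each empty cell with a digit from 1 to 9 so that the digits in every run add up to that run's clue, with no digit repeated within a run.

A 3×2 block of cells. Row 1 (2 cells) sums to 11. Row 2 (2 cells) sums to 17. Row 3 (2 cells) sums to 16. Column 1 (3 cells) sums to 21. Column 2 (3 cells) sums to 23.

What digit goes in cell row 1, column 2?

6

17 in 2 cells must be {8,9}; 16 in 2 cells must be {7,9}; 23 in 3 cells must be {6,8,9}.
The 16 across and the 23 down share only 9, so (3,2) = 9.
Given what's placed, (2,2) must be 8 to fit the 17 across and 23 down.
(3,1) = 16 − 9 = 7 completes the 16 across.
(1,2) = 23 − 17 = 6 completes the 23 down.
(2,1) = 17 − 8 = 9 completes the 17 across.
(1,1) = 11 − 6 = 5 completes the 11 across.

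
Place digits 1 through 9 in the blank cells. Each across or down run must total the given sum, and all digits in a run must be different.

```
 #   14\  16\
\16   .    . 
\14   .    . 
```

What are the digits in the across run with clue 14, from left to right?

5 9

16 in 2 cells must be {7,9}.
The 16 across and the 14 down share only 9, so R1C1 = 9.
R1C2 = 16 − 9 = 7 completes the 16 across.
R2C1 = 14 − 9 = 5 completes the 14 down.
R2C2 = 14 − 5 = 9 completes the 14 across.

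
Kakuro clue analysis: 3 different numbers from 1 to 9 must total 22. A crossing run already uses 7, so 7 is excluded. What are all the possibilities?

{5,8,9}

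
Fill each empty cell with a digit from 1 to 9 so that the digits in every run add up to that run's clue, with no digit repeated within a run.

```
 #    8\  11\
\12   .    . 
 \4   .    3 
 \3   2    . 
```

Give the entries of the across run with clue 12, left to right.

5 7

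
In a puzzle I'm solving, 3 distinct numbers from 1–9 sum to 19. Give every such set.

{2,8,9}; {3,7,9}; {4,6,9}; {4,7,8}; {5,6,8}

3 distinct digits from 1–9 sum between 6 and 24.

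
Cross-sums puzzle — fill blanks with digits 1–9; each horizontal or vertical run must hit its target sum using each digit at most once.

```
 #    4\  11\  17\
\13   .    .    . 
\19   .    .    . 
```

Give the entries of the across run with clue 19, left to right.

4 in 2 cells must be {1,3}; 17 in 2 cells must be {8,9}.
The 19 across and the 4 down share only 3, so R2C1 = 3.
Given what's placed, R2C3 must be 9 to fit the 19 across and 17 down.
R1C1 = 4 − 3 = 1 completes the 4 down.
R1C3 = 17 − 9 = 8 completes the 17 down.
R2C2 = 19 − 12 = 7 completes the 19 across.
R1C2 = 13 − 9 = 4 completes the 13 across.

3 7 9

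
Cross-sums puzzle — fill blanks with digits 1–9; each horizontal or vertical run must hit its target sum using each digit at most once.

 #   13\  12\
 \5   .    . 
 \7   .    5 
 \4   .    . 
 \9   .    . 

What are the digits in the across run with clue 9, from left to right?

4 in 2 cells must be {1,3}.
R2C1 = 7 − 5 = 2 completes the 7 across.
R3C2 = 1: the only remaining digit allowed by both the 4 across and the 12 down.
R3C1 = 4 − 1 = 3 completes the 4 across.
Given what's placed, R1C1 must be 1 to fit the 5 across and 13 down.
R1C2 = 5 − 1 = 4 completes the 5 across.
R4C1 = 13 − 6 = 7 completes the 13 down.
R4C2 = 9 − 7 = 2 completes the 9 across.

7 2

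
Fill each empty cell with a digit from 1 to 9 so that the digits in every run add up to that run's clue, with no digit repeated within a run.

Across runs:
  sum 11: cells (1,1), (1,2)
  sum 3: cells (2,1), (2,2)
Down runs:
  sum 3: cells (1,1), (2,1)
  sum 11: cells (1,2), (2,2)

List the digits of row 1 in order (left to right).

3 in 2 cells must be {1,2}.
The 11 across and the 3 down share only 2, so (1,1) = 2.
(1,2) = 11 − 2 = 9 completes the 11 across.
(2,1) = 3 − 2 = 1 completes the 3 down.
(2,2) = 3 − 1 = 2 completes the 3 across.

2 9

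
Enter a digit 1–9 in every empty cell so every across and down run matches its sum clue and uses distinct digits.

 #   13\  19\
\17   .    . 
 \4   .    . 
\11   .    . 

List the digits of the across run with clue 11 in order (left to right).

4 7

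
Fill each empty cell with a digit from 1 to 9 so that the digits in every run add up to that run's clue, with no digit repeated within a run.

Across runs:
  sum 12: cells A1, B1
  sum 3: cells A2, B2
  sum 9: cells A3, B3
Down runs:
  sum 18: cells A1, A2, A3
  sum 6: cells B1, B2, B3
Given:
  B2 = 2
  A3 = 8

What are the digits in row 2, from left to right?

1 2

3 in 2 cells must be {1,2}; 6 in 3 cells must be {1,2,3}.
B1 = 3: the only remaining digit allowed by both the 12 across and the 6 down.
A2 = 3 − 2 = 1 completes the 3 across.
B3 = 9 − 8 = 1 completes the 9 across.
A1 = 12 − 3 = 9 completes the 12 across.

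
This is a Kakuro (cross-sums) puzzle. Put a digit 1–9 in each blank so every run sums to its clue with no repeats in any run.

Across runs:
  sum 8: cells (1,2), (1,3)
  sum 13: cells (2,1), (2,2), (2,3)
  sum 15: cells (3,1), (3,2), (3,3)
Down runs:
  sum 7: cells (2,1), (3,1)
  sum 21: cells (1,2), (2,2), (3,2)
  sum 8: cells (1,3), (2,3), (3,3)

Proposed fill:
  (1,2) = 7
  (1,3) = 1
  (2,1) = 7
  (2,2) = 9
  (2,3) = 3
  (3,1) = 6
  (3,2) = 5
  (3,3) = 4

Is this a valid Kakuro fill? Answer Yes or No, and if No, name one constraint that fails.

No — the across run (2,1)–(2,3) sums to 19, not 13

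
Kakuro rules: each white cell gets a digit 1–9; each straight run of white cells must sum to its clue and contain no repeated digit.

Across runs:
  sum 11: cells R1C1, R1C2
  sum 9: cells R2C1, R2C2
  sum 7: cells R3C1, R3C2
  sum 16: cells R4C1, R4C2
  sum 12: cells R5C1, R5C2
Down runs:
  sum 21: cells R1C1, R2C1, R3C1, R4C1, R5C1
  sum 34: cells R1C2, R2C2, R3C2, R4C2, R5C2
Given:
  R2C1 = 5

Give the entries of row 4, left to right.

16 in 2 cells must be {7,9}; 34 in 5 cells must be {4,6,7,8,9}.
R2C2 = 9 − 5 = 4 completes the 9 across.
Given what's placed, R3C2 must be 6 to fit the 7 across and 34 down.
R3C1 = 7 − 6 = 1 completes the 7 across.
Nothing is forced directly, so branch on R4C1, whose candidates are 7 or 9. If R4C1 = 7: that forces R4C2 = 9, after which R5C1 would have to be in {3,4,5,7,8,9} for the 12 across but in {2,6} for the 21 down — contradiction. So R4C1 = 9.
R4C2 = 16 − 9 = 7 completes the 16 across.

9 7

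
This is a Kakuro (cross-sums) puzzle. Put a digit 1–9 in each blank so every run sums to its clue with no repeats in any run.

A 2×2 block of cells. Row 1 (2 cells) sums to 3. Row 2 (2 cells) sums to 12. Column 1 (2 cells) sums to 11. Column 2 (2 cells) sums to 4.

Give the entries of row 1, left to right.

3 in 2 cells must be {1,2}; 4 in 2 cells must be {1,3}.
The 3 across and the 11 down share only 2, so (1,1) = 2.
(1,2) = 3 − 2 = 1 completes the 3 across.
(2,1) = 11 − 2 = 9 completes the 11 down.
(2,2) = 12 − 9 = 3 completes the 12 across.

2 1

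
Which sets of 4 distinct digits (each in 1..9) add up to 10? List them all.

4 distinct digits from 1–9 sum between 10 and 30.
Only one set works: {1,2,3,4}.

{1,2,3,4}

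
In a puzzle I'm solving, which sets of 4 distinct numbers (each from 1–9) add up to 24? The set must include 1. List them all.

{1,6,8,9}

4 distinct digits from 1–9 sum between 10 and 30.
Keeping only sets containing 1.
Only one set works: {1,6,8,9}.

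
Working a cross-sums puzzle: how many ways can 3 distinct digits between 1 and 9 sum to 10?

4

3 distinct digits from 1–9 sum between 6 and 24.
Enumerating: {1,2,7}, {1,3,6}, {1,4,5}, {2,3,5}.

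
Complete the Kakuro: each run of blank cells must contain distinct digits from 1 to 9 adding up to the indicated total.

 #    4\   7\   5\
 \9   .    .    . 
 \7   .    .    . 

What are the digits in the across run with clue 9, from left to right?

3 5 1

7 in 3 cells must be {1,2,4}; 4 in 2 cells must be {1,3}.
The 7 across and the 4 down share only 1, so R2C1 = 1.
R1C1 = 4 − 1 = 3 completes the 4 down.
Nothing is forced directly, so branch on R2C2, whose candidates are 2 or 4. If R2C2 = 4: then R1C2 would have to be in {1,2,4,5} for the 9 across but in {3} for the 7 down — contradiction. So R2C2 = 2.
R1C2 = 7 − 2 = 5 completes the 7 down.
R1C3 = 9 − 8 = 1 completes the 9 across.
R2C3 = 7 − 3 = 4 completes the 7 across.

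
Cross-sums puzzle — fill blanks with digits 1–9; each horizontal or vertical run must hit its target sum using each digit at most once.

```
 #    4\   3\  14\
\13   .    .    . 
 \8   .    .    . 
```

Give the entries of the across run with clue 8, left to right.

4 in 2 cells must be {1,3}; 3 in 2 cells must be {1,2}.
The 8 across and the 14 down share only 5, so R2C3 = 5.
R1C3 = 14 − 5 = 9 completes the 14 down.
Given what's placed, R2C1 must be 1 to fit the 8 across and 4 down.
R2C2 = 8 − 6 = 2 completes the 8 across.
R1C1 = 4 − 1 = 3 completes the 4 down.
R1C2 = 13 − 12 = 1 completes the 13 across.

1 2 5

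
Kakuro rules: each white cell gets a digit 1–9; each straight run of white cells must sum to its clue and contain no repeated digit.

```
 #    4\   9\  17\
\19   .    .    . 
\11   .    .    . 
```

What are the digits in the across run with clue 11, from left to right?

1, 2, 8

4 in 2 cells must be {1,3}; 17 in 2 cells must be {8,9}.
The 19 across and the 4 down share only 3, so R1C1 = 3.
Given what's placed, R1C2 must be 7 to fit the 19 across and 9 down.
R1C3 = 19 − 10 = 9 completes the 19 across.
R2C1 = 4 − 3 = 1 completes the 4 down.
R2C2 = 9 − 7 = 2 completes the 9 down.
R2C3 = 11 − 3 = 8 completes the 11 across.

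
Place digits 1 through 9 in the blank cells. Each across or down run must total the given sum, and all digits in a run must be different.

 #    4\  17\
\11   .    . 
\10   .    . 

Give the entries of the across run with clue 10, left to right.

4 in 2 cells must be {1,3}; 17 in 2 cells must be {8,9}.
The 11 across and the 4 down share only 3, so R1C1 = 3.
R1C2 = 11 − 3 = 8 completes the 11 across.
R2C1 = 4 − 3 = 1 completes the 4 down.
R2C2 = 10 − 1 = 9 completes the 10 across.

1 9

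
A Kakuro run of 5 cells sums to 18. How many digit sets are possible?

3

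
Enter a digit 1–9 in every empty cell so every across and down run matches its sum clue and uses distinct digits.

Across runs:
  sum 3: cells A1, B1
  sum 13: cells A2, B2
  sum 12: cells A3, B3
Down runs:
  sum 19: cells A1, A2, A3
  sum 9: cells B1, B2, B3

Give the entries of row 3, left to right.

9 3

3 in 2 cells must be {1,2}.
The 3 across and the 19 down share only 2, so A1 = 2.
B1 = 3 − 2 = 1 completes the 3 across.
Nothing is forced directly, so branch on A2, whose candidates are 8 or 9. If A2 = 9: then B2 would have to be in {4} for the 13 across but in {2,3,5,6} for the 9 down — contradiction. So A2 = 8.
B2 = 13 − 8 = 5 completes the 13 across.
A3 = 19 − 10 = 9 completes the 19 down.
B3 = 12 − 9 = 3 completes the 12 across.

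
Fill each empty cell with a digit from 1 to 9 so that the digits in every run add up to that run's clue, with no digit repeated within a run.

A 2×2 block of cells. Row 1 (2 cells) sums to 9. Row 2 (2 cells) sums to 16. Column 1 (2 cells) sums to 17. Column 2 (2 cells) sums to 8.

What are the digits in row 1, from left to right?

8 1

16 in 2 cells must be {7,9}; 17 in 2 cells must be {8,9}.
The 9 across and the 17 down share only 8, so (1,1) = 8.
(1,2) = 9 − 8 = 1 completes the 9 across.
(2,1) = 17 − 8 = 9 completes the 17 down.
(2,2) = 16 − 9 = 7 completes the 16 across.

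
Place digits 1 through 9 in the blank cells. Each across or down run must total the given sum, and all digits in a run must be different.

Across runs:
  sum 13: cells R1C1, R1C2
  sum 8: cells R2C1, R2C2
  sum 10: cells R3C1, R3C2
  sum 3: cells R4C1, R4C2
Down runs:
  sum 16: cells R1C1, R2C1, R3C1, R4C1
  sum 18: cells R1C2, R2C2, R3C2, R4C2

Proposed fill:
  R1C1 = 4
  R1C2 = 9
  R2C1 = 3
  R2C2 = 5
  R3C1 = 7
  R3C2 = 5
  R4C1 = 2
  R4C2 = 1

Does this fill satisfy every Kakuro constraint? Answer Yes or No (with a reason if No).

No — the across run R3C1–R3C2 sums to 12, not 10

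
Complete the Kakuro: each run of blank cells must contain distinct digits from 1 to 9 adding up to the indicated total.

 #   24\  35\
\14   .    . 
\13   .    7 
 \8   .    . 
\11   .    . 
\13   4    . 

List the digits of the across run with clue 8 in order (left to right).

35 in 5 cells must be {5,6,7,8,9}.
R2C1 = 13 − 7 = 6 completes the 13 across.
R5C2 = 13 − 4 = 9 completes the 13 across.
No cell is forced outright now. R3C2 can only be 5 or 6 (the digits allowed by both its 8 across and its 35 down). If R3C2 = 5: that forces R3C1 = 3, R1C1 = 9, after which R1C2 would have to be in {5} for the 14 across but in {6,8} for the 35 down — contradiction. So R3C2 = 6.
R3C1 = 8 − 6 = 2 completes the 8 across.

2 6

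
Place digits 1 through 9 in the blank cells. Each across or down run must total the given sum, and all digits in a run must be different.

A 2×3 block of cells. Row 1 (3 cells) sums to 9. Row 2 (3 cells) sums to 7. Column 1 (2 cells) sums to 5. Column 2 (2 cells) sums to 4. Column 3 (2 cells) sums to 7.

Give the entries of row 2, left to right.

4 1 2

7 in 3 cells must be {1,2,4}; 4 in 2 cells must be {1,3}.
The 7 across and the 4 down share only 1, so (2,2) = 1.
(1,2) = 4 − 1 = 3 completes the 4 down.
Nothing is forced directly, so branch on (2,1), whose candidates are 2 or 4. If (2,1) = 2: then (1,1) would have to be in {1,2,4,5} for the 9 across but in {3} for the 5 down — contradiction. So (2,1) = 4.
(1,1) = 5 − 4 = 1 completes the 5 down.
(1,3) = 9 − 4 = 5 completes the 9 across.
(2,3) = 7 − 5 = 2 completes the 7 across.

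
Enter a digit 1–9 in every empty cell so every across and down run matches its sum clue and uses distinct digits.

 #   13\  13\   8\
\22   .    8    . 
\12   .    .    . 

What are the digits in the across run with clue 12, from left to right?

R1C3 = 5: the only remaining digit allowed by both the 22 across and the 8 down.
R2C2 = 13 − 8 = 5 completes the 13 down.
R2C3 = 8 − 5 = 3 completes the 8 down.
R1C1 = 22 − 13 = 9 completes the 22 across.
R2C1 = 12 − 8 = 4 completes the 12 across.

4, 5, 3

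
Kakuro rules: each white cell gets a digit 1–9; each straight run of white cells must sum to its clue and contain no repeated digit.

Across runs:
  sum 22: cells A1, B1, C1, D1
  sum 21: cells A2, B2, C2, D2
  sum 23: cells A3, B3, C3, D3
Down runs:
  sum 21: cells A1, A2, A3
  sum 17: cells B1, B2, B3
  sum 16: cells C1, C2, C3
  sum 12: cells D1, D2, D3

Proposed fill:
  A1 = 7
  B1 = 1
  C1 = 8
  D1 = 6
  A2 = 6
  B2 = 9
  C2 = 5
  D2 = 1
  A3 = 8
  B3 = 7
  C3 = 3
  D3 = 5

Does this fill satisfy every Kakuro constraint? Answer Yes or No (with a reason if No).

Across: 7+1+8+6=22; 6+9+5+1=21; 8+7+3+5=23. Down: 7+6+8=21; 1+9+7=17; 8+5+3=16; 6+1+5=12. No digit repeats within any run.

Yes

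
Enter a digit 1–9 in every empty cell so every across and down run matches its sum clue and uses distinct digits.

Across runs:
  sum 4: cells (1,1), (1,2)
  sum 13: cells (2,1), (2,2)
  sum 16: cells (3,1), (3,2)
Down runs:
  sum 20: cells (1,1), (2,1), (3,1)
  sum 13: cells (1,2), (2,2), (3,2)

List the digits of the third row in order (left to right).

4 in 2 cells must be {1,3}; 16 in 2 cells must be {7,9}.
The 4 across and the 20 down share only 3, so (1,1) = 3.
(1,2) = 4 − 3 = 1 completes the 4 across.
Given what's placed, (3,1) must be 9 to fit the 16 across and 20 down.
(3,2) = 16 − 9 = 7 completes the 16 across.
(2,1) = 20 − 12 = 8 completes the 20 down.
(2,2) = 13 − 8 = 5 completes the 13 across.

9 7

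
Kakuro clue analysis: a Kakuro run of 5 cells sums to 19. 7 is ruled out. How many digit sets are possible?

5 distinct digits from 1–9 sum between 15 and 35.
Dropping sets that contain 7.
Enumerating: {1,2,3,4,9}, {1,2,3,5,8}, {1,3,4,5,6}.

3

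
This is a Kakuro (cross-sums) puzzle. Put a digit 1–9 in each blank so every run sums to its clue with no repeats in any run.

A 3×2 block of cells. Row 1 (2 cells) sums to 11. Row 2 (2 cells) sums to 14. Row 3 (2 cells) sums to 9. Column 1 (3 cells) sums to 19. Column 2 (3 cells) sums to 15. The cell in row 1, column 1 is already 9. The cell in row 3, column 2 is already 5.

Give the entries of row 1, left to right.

(1,2) = 11 − 9 = 2 completes the 11 across.
(2,2) = 15 − 7 = 8 completes the 15 down.
(3,1) = 9 − 5 = 4 completes the 9 across.
(2,1) = 14 − 8 = 6 completes the 14 across.

9 2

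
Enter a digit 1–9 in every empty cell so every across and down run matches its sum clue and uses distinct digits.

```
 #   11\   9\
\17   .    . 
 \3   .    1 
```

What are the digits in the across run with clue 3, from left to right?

17 in 2 cells must be {8,9}; 3 in 2 cells must be {1,2}.
R1C2 = 9 − 1 = 8 completes the 9 down.
R2C1 = 3 − 1 = 2 completes the 3 across.
R1C1 = 17 − 8 = 9 completes the 17 across.

2 1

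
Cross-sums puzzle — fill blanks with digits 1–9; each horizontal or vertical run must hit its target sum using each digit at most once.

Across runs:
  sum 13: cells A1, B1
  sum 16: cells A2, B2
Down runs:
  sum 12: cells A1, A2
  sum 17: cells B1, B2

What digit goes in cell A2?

7

16 in 2 cells must be {7,9}; 17 in 2 cells must be {8,9}.
The 16 across and the 17 down share only 9, so B2 = 9.
B1 = 17 − 9 = 8 completes the 17 down.
A2 = 16 − 9 = 7 completes the 16 across.
A1 = 13 − 8 = 5 completes the 13 across.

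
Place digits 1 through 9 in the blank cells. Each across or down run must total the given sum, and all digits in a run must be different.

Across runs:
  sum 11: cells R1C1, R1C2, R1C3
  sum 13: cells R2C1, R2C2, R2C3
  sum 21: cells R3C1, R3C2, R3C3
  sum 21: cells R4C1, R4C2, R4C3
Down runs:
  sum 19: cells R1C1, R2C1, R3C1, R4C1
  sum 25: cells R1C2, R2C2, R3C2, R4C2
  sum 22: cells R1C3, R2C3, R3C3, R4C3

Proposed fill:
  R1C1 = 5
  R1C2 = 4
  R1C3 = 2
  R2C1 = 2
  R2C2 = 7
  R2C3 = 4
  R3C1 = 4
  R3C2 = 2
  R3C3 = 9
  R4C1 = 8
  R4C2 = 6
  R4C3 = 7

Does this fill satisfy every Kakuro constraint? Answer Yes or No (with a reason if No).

No — the down run R1C2–R4C2 sums to 19, not 25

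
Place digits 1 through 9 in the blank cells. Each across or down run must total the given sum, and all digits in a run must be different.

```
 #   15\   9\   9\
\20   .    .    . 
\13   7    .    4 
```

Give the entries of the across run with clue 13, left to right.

R1C1 = 15 − 7 = 8 completes the 15 down.
R1C3 = 9 − 4 = 5 completes the 9 down.
R2C2 = 13 − 11 = 2 completes the 13 across.
R1C2 = 20 − 13 = 7 completes the 20 across.

7, 2, 4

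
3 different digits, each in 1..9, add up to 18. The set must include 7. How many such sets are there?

3 distinct digits from 1–9 sum between 6 and 24.
Keeping only sets containing 7.
Enumerating: {2,7,9}, {3,7,8}, {5,6,7}.

3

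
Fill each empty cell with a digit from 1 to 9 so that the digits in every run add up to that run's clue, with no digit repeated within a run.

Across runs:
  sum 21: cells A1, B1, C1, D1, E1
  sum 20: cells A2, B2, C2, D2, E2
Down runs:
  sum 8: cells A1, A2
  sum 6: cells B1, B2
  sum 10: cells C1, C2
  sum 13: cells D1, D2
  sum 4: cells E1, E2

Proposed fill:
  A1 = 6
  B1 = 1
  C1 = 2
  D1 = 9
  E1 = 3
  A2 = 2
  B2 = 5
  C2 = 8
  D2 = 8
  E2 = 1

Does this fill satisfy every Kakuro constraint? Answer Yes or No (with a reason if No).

No — the across run A2–E2 sums to 24, not 20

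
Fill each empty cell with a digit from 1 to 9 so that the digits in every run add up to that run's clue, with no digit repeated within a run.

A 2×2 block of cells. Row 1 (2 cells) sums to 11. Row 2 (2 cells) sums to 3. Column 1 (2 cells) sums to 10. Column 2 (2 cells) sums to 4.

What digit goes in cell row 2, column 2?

1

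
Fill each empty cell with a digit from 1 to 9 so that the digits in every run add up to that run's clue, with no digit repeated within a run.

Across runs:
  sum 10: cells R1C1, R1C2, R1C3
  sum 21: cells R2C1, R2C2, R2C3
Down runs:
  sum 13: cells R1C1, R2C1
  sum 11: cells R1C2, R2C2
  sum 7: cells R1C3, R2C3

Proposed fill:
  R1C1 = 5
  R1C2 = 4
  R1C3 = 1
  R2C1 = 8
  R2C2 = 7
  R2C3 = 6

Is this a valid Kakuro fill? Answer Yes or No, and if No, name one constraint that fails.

Yes

Across: 5+4+1=10; 8+7+6=21. Down: 5+8=13; 4+7=11; 1+6=7. No digit repeats within any run.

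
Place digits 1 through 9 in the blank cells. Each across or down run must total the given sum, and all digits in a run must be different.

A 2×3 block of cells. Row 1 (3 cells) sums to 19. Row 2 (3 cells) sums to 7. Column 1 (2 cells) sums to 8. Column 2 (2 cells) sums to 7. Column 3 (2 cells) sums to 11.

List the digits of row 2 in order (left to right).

1 4 2

7 in 3 cells must be {1,2,4}.
Nothing is forced directly, so branch on (2,1), whose candidates are 1 or 2. If (2,1) = 2: that forces (1,1) = 6, (2,3) = 4, after which (1,3) would have to be in {4,5,8,9} for the 19 across but in {7} for the 11 down — contradiction. So (2,1) = 1.
(1,1) = 8 − 1 = 7 completes the 8 down.
Nothing is forced directly, so branch on (2,2), whose candidates are 2 or 4. If (2,2) = 2: then (1,2) would have to be in {3,4,8,9} for the 19 across but in {5} for the 7 down — contradiction. So (2,2) = 4.
(1,2) = 7 − 4 = 3 completes the 7 down.
(1,3) = 19 − 10 = 9 completes the 19 across.
(2,3) = 7 − 5 = 2 completes the 7 across.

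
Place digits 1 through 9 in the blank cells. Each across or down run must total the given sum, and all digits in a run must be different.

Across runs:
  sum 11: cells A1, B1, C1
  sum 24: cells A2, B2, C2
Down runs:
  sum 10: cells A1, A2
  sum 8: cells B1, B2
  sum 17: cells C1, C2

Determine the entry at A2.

8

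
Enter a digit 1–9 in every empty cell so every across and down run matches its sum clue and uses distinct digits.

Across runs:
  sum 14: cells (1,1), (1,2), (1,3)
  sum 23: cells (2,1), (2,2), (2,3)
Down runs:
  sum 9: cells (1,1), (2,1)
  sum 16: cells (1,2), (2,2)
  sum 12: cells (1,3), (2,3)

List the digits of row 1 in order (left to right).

3 7 4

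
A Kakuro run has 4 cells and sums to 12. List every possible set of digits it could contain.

4 distinct digits from 1–9 sum between 10 and 30.

{1,2,3,6}; {1,2,4,5}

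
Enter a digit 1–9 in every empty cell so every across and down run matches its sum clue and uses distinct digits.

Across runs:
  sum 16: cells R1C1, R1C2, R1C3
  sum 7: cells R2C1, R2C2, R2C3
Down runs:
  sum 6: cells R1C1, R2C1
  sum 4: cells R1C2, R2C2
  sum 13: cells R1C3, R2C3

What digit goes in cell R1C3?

7 in 3 cells must be {1,2,4}; 4 in 2 cells must be {1,3}.
The 7 across and the 4 down share only 1, so R2C2 = 1.
Given what's placed, R2C3 must be 4 to fit the 7 across and 13 down.
R1C2 = 4 − 1 = 3 completes the 4 down.
R1C3 = 13 − 4 = 9 completes the 13 down.
R2C1 = 7 − 5 = 2 completes the 7 across.
R1C1 = 16 − 12 = 4 completes the 16 across.

9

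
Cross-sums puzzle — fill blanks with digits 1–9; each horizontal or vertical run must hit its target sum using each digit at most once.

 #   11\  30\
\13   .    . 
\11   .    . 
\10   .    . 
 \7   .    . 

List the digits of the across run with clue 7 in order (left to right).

1, 6

11 in 4 cells must be {1,2,3,5}; 30 in 4 cells must be {6,7,8,9}.
Only 5 fits R1C1 under both its across sum 13 and down sum 11.
R1C2 = 13 − 5 = 8 completes the 13 across.
Given what's placed, R4C2 must be 6 to fit the 7 across and 30 down.
R4C1 = 7 − 6 = 1 completes the 7 across.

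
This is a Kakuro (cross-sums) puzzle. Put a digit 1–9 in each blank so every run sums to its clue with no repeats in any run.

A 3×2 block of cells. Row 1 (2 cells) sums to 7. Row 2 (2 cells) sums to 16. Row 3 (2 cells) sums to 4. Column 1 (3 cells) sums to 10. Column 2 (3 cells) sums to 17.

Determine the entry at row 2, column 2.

9

16 in 2 cells must be {7,9}; 4 in 2 cells must be {1,3}.
The 16 across and the 10 down share only 7, so (2,1) = 7.
(2,2) = 16 − 7 = 9 completes the 16 across.
Given what's placed, (3,1) must be 1 to fit the 4 across and 10 down.
(3,2) = 4 − 1 = 3 completes the 4 across.
(1,1) = 10 − 8 = 2 completes the 10 down.
(1,2) = 7 − 2 = 5 completes the 7 across.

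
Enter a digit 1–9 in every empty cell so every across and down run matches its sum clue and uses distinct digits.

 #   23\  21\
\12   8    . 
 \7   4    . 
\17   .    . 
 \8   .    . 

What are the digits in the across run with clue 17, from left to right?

17 in 2 cells must be {8,9}.
R1C2 = 12 − 8 = 4 completes the 12 across.
R2C2 = 7 − 4 = 3 completes the 7 across.
R3C1 = 9: the only remaining digit allowed by both the 17 across and the 23 down.
R3C2 = 17 − 9 = 8 completes the 17 across.
R4C1 = 23 − 21 = 2 completes the 23 down.
R4C2 = 8 − 2 = 6 completes the 8 across.

9 8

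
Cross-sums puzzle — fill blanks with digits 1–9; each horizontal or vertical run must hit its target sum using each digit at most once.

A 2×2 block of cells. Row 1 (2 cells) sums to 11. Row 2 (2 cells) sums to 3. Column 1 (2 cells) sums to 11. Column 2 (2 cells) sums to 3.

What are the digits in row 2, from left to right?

2 1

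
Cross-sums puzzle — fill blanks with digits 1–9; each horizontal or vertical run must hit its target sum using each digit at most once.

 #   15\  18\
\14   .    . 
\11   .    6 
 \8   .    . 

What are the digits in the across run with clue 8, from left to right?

1 7

R2C1 = 11 − 6 = 5 completes the 11 across.
Nothing is forced directly, so branch on R1C1, whose candidates are 6 or 8 or 9. If R1C1 = 6: that forces R1C2 = 8, after which R3C1 would have to be in {1,2,3,5,6,7} for the 8 across but in {4} for the 15 down — contradiction. If R1C1 = 8: then R1C2 would have to be in {6} for the 14 across but in {3,4,5,7,8,9} for the 18 down — contradiction. So R1C1 = 9.
R1C2 = 14 − 9 = 5 completes the 14 across.
R3C1 = 15 − 14 = 1 completes the 15 down.
R3C2 = 8 − 1 = 7 completes the 8 across.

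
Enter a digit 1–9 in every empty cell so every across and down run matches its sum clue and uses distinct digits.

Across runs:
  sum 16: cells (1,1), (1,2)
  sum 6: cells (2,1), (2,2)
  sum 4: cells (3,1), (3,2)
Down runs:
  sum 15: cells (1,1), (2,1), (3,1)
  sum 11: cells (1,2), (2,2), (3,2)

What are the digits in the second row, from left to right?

5 1

16 in 2 cells must be {7,9}; 4 in 2 cells must be {1,3}.
The 16 across and the 11 down share only 7, so (1,2) = 7.
Given what's placed, (2,2) must be 1 to fit the 6 across and 11 down.
(3,2) = 11 − 8 = 3 completes the 11 down.
(1,1) = 16 − 7 = 9 completes the 16 across.
(2,1) = 6 − 1 = 5 completes the 6 across.
(3,1) = 4 − 3 = 1 completes the 4 across.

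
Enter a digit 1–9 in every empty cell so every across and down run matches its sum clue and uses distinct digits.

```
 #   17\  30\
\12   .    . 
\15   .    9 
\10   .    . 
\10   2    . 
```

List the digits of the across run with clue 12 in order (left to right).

5, 7

30 in 4 cells must be {6,7,8,9}.
R2C1 = 15 − 9 = 6 completes the 15 across.
R4C2 = 10 − 2 = 8 completes the 10 across.
R1C2 = 7: the only remaining digit allowed by both the 12 across and the 30 down.
R3C2 = 30 − 24 = 6 completes the 30 down.
R1C1 = 12 − 7 = 5 completes the 12 across.
R3C1 = 10 − 6 = 4 completes the 10 across.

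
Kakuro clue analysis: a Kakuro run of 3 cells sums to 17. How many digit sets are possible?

7

3 distinct digits from 1–9 sum between 6 and 24.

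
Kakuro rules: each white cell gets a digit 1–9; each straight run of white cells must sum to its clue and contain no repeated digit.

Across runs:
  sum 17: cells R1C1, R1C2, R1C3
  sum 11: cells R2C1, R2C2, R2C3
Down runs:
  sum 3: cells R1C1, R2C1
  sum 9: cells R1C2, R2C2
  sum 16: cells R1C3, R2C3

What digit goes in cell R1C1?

3 in 2 cells must be {1,2}; 16 in 2 cells must be {7,9}.
The 11 across and the 16 down share only 7, so R2C3 = 7.
R1C3 = 16 − 7 = 9 completes the 16 down.
Given what's placed, R2C1 must be 1 to fit the 11 across and 3 down.
R2C2 = 11 − 8 = 3 completes the 11 across.
R1C1 = 3 − 1 = 2 completes the 3 down.
R1C2 = 17 − 11 = 6 completes the 17 across.

2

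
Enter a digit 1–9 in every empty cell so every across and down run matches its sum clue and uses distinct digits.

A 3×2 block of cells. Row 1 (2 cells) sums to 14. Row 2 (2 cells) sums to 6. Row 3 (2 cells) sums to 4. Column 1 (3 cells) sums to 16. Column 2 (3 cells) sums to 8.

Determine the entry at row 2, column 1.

4

4 in 2 cells must be {1,3}.
The 14 across and the 8 down share only 5, so (1,2) = 5.
Given what's placed, (3,2) must be 1 to fit the 4 across and 8 down.
(1,1) = 14 − 5 = 9 completes the 14 across.
(2,2) = 8 − 6 = 2 completes the 8 down.
(3,1) = 4 − 1 = 3 completes the 4 across.
(2,1) = 6 − 2 = 4 completes the 6 across.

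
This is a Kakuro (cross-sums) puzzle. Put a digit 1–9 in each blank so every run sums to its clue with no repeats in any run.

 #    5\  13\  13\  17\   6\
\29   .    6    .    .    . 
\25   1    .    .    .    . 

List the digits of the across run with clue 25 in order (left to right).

17 in 2 cells must be {8,9}.
R1C1 = 5 − 1 = 4 completes the 5 down.
Given what's placed, R1C5 must be 2 to fit the 29 across and 6 down.
R2C2 = 13 − 6 = 7 completes the 13 down.
R2C5 = 6 − 2 = 4 completes the 6 down.
R2C4 = 8: the only remaining digit allowed by both the 25 across and the 17 down.
R1C4 = 17 − 8 = 9 completes the 17 down.
R2C3 = 25 − 20 = 5 completes the 25 across.

1, 7, 5, 8, 4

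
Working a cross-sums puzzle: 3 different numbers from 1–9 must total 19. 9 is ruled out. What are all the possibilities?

{4,7,8}; {5,6,8}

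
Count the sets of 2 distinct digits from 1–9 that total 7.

2 distinct digits from 1–9 sum between 3 and 17.
Enumerating: {1,6}, {2,5}, {3,4}.

3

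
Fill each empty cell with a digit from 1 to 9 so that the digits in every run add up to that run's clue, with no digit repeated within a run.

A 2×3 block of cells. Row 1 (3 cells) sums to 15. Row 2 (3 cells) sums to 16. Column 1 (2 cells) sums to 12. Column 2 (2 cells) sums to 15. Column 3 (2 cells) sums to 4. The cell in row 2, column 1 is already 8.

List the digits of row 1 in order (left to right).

4 in 2 cells must be {1,3}.
(1,1) = 12 − 8 = 4 completes the 12 down.
Given what's placed, (1,3) must be 3 to fit the 15 across and 4 down.
(2,3) = 4 − 3 = 1 completes the 4 down.
(1,2) = 15 − 7 = 8 completes the 15 across.
(2,2) = 16 − 9 = 7 completes the 16 across.

4 8 3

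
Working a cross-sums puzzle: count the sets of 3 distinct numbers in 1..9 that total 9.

3

3 distinct digits from 1–9 sum between 6 and 24.
Enumerating: {1,2,6}, {1,3,5}, {2,3,4}.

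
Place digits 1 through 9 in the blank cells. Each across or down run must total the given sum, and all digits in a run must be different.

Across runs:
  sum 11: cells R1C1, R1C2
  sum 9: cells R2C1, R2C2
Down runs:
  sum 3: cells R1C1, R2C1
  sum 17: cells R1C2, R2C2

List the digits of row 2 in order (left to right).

3 in 2 cells must be {1,2}; 17 in 2 cells must be {8,9}.
The 11 across and the 3 down share only 2, so R1C1 = 2.
R1C2 = 11 − 2 = 9 completes the 11 across.
R2C1 = 3 − 2 = 1 completes the 3 down.
R2C2 = 9 − 1 = 8 completes the 9 across.

1 8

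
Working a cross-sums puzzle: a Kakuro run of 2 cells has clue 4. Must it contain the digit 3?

Yes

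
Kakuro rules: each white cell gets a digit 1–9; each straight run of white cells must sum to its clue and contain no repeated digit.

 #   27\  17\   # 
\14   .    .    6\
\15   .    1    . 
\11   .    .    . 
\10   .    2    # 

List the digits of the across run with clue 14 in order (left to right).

6 8

Given what's placed, R2C3 must be 5 to fit the 15 across and 6 down.
R3C3 = 6 − 5 = 1 completes the 6 down.
R4C1 = 10 − 2 = 8 completes the 10 across.
R2C1 = 15 − 6 = 9 completes the 15 across.
Given what's placed, R1C1 must be 6 to fit the 14 across and 27 down.
R1C2 = 14 − 6 = 8 completes the 14 across.
R3C1 = 27 − 23 = 4 completes the 27 down.
R3C2 = 11 − 5 = 6 completes the 11 across.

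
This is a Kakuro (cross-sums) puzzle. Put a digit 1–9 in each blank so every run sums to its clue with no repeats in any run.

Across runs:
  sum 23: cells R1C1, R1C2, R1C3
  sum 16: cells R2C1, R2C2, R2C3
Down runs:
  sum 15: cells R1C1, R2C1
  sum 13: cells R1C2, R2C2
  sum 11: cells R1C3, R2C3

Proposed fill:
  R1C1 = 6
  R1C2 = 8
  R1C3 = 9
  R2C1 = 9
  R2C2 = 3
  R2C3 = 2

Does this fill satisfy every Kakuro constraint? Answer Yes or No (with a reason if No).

No — the down run R1C2–R2C2 sums to 11, not 13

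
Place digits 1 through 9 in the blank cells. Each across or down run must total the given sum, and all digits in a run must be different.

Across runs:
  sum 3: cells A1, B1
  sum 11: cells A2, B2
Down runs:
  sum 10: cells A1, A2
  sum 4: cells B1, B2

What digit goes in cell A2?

8

3 in 2 cells must be {1,2}; 4 in 2 cells must be {1,3}.
The 3 across and the 4 down share only 1, so B1 = 1.
B2 = 4 − 1 = 3 completes the 4 down.
A1 = 3 − 1 = 2 completes the 3 across.
A2 = 11 − 3 = 8 completes the 11 across.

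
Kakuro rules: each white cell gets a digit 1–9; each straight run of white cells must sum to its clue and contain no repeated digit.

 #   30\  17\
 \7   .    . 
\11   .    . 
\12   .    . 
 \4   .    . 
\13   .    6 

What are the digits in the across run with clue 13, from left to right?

7 6

4 in 2 cells must be {1,3}.
R5C1 = 13 − 6 = 7 completes the 13 across.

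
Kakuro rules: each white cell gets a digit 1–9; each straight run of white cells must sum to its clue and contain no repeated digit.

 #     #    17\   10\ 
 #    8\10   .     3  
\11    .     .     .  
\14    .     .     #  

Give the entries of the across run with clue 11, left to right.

3, 1, 7

R1C2 = 10 − 3 = 7 completes the 10 across.
R2C3 = 10 − 3 = 7 completes the 10 down.
Given what's placed, R2C2 must be 1 to fit the 11 across and 17 down.
R3C2 = 17 − 8 = 9 completes the 17 down.
R2C1 = 11 − 8 = 3 completes the 11 across.
R3C1 = 14 − 9 = 5 completes the 14 across.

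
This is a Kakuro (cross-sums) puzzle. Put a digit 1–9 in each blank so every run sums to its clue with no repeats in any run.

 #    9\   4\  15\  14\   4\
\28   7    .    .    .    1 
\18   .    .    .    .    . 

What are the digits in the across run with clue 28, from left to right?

7 3 8 9 1

4 in 2 cells must be {1,3}.
Given what's placed, R1C2 must be 3 to fit the 28 across and 4 down.
R2C1 = 9 − 7 = 2 completes the 9 down.
R2C2 = 4 − 3 = 1 completes the 4 down.
R2C5 = 4 − 1 = 3 completes the 4 down.
Nothing is forced directly, so branch on R2C3, whose candidates are 7 or 8. If R2C3 = 8: then R1C3 would have to be in {8,9} for the 28 across but in {7} for the 15 down — contradiction. So R2C3 = 7.
R1C3 = 15 − 7 = 8 completes the 15 down.
R1C4 = 28 − 19 = 9 completes the 28 across.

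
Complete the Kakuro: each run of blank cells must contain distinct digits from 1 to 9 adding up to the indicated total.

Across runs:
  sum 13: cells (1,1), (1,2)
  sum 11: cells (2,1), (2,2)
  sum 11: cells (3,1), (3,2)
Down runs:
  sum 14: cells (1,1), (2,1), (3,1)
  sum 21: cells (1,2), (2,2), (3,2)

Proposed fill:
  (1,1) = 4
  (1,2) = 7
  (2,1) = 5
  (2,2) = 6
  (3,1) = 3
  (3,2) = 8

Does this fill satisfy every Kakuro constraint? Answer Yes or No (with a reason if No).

No — the down run (1,1)–(3,1) sums to 12, not 14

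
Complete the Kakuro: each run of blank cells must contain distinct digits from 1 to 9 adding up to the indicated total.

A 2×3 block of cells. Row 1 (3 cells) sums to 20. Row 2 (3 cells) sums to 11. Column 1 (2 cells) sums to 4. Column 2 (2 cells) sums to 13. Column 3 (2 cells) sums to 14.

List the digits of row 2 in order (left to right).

1 4 6

4 in 2 cells must be {1,3}.
The 20 across and the 4 down share only 3, so (1,1) = 3.
(2,1) = 4 − 3 = 1 completes the 4 down.
Nothing is forced directly, so branch on (2,3), whose candidates are 6 or 8. If (2,3) = 8: then (1,3) would have to be in {8,9} for the 20 across but in {6} for the 14 down — contradiction. So (2,3) = 6.
(1,3) = 14 − 6 = 8 completes the 14 down.
(2,2) = 11 − 7 = 4 completes the 11 across.
(1,2) = 20 − 11 = 9 completes the 20 across.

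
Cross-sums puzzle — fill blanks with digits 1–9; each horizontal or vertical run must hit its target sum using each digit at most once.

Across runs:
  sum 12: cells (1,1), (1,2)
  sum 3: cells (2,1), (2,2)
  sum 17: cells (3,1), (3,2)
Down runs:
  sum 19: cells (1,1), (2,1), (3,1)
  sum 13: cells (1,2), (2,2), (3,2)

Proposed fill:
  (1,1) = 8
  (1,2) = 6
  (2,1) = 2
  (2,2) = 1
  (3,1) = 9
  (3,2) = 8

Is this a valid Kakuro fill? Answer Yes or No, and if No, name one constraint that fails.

No — the across run (1,1)–(1,2) sums to 14, not 12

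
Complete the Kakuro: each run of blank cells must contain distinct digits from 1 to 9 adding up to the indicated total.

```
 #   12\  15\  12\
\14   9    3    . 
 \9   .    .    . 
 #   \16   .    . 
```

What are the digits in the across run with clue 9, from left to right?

3, 5, 1

16 in 2 cells must be {7,9}.
R1C3 = 14 − 12 = 2 completes the 14 across.
R2C1 = 12 − 9 = 3 completes the 12 down.
Given what's placed, R3C2 must be 7 to fit the 16 across and 15 down.
R3C3 = 16 − 7 = 9 completes the 16 across.
R2C2 = 15 − 10 = 5 completes the 15 down.
R2C3 = 9 − 8 = 1 completes the 9 across.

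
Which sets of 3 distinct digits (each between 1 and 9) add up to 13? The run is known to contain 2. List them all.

{2,3,8}; {2,4,7}; {2,5,6}

3 distinct digits from 1–9 sum between 6 and 24.
Keeping only sets containing 2.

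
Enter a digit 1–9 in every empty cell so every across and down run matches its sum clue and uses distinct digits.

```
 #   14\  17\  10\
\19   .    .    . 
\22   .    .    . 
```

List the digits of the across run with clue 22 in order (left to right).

17 in 2 cells must be {8,9}.
Nothing is forced directly, so branch on R1C2, whose candidates are 8 or 9. If R1C2 = 9: that forces R2C2 = 8, R2C3 = 9, after which R1C3 would have to be in {2,3,4,6,7,8} for the 19 across but in {1} for the 10 down — contradiction. So R1C2 = 8.
R2C2 = 17 − 8 = 9 completes the 17 down.
Nothing is forced directly, so branch on R1C1, whose candidates are 5 or 6 or 9. If R1C1 = 5: that forces R1C3 = 6, after which R2C1 would have to be in {5,6,7,8} for the 22 across but in {9} for the 14 down — contradiction. If R1C1 = 6: then R1C3 would have to be in {5} for the 19 across but in {1,2,3,4,6,7,8,9} for the 10 down — contradiction. So R1C1 = 9.
R1C3 = 19 − 17 = 2 completes the 19 across.
R2C1 = 14 − 9 = 5 completes the 14 down.
R2C3 = 22 − 14 = 8 completes the 22 across.

5, 9, 8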